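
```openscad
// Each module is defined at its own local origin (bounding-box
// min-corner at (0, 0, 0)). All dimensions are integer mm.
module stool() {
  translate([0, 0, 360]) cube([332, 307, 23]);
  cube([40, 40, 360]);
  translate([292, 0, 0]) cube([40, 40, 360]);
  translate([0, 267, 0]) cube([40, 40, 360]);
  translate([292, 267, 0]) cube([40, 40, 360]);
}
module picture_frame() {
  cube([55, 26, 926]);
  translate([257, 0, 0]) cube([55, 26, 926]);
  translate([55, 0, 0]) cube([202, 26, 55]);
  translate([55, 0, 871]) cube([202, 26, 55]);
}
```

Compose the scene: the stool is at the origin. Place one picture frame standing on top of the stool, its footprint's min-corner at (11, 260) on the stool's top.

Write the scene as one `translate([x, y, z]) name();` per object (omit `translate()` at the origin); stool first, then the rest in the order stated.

stool();
translate([11, 260, 383]) picture_frame();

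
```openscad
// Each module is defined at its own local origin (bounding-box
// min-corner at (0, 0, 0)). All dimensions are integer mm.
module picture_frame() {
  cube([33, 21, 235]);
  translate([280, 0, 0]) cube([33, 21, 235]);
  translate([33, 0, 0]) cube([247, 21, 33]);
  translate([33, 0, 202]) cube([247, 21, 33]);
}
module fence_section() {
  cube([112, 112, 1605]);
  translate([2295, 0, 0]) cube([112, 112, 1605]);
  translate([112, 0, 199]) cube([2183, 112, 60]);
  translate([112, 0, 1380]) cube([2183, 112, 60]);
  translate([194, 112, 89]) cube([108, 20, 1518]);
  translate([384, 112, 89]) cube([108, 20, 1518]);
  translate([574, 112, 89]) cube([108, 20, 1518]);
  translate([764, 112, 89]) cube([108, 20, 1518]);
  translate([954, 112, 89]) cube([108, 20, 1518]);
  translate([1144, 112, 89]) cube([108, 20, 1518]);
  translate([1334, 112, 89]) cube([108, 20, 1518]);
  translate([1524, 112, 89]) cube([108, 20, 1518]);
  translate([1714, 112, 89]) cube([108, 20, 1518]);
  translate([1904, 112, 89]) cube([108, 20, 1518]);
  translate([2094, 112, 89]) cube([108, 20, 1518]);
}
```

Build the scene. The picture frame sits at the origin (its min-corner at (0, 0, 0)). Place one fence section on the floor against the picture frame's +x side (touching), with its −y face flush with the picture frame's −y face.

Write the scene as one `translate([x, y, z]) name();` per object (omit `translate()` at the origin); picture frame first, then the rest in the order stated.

picture_frame();
translate([313, 0, 0]) fence_section();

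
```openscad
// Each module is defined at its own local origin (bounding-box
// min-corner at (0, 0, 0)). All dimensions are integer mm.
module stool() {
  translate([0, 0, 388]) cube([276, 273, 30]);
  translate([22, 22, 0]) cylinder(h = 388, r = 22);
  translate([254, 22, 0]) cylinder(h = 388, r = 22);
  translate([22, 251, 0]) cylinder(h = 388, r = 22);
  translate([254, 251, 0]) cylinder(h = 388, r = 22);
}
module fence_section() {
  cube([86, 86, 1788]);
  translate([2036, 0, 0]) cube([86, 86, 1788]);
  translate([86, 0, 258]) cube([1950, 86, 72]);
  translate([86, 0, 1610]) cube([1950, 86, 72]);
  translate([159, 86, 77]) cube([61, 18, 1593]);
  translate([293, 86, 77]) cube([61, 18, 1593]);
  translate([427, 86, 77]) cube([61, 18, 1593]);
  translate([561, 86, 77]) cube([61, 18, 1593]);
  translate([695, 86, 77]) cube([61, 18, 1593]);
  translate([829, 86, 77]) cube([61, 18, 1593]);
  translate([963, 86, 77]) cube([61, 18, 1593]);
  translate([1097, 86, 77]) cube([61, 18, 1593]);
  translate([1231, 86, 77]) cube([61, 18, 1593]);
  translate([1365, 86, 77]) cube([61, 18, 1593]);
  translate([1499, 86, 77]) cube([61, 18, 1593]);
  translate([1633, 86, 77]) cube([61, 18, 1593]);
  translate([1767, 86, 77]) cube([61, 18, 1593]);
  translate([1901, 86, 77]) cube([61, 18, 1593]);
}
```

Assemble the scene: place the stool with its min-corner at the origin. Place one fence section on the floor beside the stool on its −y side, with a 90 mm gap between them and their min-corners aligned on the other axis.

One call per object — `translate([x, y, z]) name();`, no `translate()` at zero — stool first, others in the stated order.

stool();
translate([0, -194, 0]) fence_section();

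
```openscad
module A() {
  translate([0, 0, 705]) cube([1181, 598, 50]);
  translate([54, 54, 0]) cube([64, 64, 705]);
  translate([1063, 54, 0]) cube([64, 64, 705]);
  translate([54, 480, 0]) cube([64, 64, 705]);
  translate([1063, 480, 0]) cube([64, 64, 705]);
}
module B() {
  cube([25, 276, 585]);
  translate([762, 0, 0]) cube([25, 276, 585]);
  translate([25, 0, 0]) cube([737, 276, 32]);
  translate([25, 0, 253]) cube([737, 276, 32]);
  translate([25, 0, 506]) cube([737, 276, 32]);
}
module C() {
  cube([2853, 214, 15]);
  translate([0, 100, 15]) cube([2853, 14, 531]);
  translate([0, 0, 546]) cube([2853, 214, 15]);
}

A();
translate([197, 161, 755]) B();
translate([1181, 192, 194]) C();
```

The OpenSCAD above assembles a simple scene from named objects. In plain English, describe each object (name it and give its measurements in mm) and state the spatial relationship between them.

A is a rectangular dining table. The top is 1181×598×50 mm with its upper surface at z = 755 mm. It stands on four 64×64 mm square legs, each inset 54 mm from the nearest pair of top edges, running from the floor to the underside of the top.

B is an open bookshelf. Two side panels, each 25 mm thick, 276 mm deep and 585 mm tall, stand 787 mm apart (outside-to-outside). Between them sit 3 shelves, each 32 mm thick and 276 mm deep, spanning the full gap between the sides. The bottom shelf rests on the floor (its underside at z = 0) and the clear gap between one shelf's top and the next shelf's underside is 221 mm.

C is an I-beam lying along x, 2853 mm long. Overall section height 561 mm. Two flanges 214 mm wide (y) and 15 mm thick, one on the floor and one at the top; a web 14 mm thick runs between them, centred on the flange width.

The bookshelf is on top of the table, centred. The I-beam is beside the table with their tops flush at z = 755.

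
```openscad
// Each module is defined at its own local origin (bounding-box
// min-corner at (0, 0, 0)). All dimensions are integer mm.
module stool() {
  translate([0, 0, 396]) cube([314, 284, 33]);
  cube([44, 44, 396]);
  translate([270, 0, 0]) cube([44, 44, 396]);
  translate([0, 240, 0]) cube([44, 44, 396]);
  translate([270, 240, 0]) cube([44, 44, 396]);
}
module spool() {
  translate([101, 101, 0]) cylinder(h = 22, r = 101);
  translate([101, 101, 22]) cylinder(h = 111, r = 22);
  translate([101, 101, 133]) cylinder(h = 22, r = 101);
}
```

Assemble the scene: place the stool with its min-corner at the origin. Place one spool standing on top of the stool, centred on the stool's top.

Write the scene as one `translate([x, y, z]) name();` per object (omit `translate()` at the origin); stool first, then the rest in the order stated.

stool();
translate([56, 41, 429]) spool();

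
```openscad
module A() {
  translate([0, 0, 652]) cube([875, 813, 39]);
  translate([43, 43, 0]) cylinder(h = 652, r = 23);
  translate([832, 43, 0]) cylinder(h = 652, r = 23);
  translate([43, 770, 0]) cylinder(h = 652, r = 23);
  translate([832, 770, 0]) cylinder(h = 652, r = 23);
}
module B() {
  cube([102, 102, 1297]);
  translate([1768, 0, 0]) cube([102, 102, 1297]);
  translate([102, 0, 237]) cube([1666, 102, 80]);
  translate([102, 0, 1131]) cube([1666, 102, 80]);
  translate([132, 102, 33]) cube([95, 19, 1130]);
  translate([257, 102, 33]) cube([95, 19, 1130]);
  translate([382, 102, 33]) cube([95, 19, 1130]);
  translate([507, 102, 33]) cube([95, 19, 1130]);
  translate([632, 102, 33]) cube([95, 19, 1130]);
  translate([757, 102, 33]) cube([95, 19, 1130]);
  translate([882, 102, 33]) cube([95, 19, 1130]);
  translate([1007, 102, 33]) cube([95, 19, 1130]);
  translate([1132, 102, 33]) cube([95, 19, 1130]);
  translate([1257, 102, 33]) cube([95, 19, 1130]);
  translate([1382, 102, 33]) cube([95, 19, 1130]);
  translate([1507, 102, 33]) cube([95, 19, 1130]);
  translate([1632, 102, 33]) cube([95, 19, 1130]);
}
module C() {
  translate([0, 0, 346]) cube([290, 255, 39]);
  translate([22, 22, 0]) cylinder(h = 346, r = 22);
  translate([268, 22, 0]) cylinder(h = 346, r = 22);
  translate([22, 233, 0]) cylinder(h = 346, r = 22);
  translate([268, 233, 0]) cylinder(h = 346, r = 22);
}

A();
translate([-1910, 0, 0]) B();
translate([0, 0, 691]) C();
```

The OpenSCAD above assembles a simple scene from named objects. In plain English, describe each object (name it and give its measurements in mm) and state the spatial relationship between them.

A is a rectangular dining table. The top is 875×813×39 mm with its upper surface at z = 691 mm. It stands on four round legs of 46 mm diameter, each leg's bounding box inset 20 mm from the nearest pair of top edges, running from the floor to the underside of the top.

B is a fence section. Two 102×102 mm posts, 1297 mm tall, stand on the floor with a clear span of 1666 mm between their inner faces. Two horizontal rails of 102×80 mm section span the gap between the posts with their undersides at z = 237 mm and z = 1131 mm, flush with the posts' −y face. 13 pickets, each 95 mm wide, 19 mm thick and 1130 mm tall, are fixed to the +y face of the rails with their bottoms at z = 33 mm, evenly spaced across the span with equal gaps (rounded down to the nearest mm) at the −x end and between each pair — any rounding remainder accumulates at the +x end.

C is a four-legged stool. The seat is a 290×255×39 mm slab whose top surface is at z = 385 mm; four round legs, each 44 mm in diameter, run from the floor (z = 0) to the underside of the seat, each leg's axis is inset half a diameter from the nearest pair of seat edges (so the leg's bounding box is flush with the corner).

The fence section is on the floor beside the table on its −x side. The stool is on top of the table.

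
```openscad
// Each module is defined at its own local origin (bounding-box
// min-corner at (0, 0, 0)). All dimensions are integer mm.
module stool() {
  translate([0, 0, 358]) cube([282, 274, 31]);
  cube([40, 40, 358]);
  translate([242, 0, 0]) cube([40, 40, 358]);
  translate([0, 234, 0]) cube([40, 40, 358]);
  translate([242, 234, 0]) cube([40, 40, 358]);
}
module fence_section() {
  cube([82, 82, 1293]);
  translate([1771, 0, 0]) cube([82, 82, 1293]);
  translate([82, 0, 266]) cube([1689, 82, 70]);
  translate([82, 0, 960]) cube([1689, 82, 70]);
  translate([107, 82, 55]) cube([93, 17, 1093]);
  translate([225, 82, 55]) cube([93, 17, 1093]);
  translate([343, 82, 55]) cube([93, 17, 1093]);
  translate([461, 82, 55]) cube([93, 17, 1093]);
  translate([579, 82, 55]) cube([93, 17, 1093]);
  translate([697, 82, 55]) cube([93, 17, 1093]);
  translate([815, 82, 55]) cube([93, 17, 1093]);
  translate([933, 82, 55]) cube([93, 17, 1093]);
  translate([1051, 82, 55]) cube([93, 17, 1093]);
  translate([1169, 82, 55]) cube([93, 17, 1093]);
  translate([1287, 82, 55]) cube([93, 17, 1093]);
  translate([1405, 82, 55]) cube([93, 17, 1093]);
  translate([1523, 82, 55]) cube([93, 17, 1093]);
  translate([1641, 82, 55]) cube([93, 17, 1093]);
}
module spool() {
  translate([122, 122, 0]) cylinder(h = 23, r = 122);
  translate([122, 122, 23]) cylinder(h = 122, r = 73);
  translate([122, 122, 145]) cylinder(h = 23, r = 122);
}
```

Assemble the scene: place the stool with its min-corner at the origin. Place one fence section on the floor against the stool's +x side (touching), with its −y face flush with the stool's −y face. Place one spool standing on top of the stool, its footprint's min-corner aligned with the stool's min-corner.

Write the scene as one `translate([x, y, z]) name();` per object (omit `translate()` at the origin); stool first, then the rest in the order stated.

stool();
translate([282, 0, 0]) fence_section();
translate([0, 0, 389]) spool();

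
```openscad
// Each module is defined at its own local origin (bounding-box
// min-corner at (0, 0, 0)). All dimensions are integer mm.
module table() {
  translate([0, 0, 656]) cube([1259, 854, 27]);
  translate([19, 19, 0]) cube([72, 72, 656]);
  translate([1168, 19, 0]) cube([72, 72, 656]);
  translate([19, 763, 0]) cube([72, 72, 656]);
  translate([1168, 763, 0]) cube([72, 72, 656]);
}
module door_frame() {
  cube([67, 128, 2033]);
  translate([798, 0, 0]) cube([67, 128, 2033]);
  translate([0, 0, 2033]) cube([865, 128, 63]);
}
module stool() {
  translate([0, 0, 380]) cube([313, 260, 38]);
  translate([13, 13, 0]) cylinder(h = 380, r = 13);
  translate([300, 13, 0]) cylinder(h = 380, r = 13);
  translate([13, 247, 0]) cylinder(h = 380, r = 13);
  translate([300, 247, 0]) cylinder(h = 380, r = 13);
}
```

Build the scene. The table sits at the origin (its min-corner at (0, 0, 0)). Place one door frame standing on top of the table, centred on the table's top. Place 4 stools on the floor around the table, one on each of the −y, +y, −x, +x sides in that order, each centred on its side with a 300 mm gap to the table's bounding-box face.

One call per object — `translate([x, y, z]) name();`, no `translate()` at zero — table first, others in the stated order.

table();
translate([197, 363, 683]) door_frame();
translate([473, -560, 0]) stool();
translate([473, 1154, 0]) stool();
translate([-613, 297, 0]) stool();
translate([1559, 297, 0]) stool();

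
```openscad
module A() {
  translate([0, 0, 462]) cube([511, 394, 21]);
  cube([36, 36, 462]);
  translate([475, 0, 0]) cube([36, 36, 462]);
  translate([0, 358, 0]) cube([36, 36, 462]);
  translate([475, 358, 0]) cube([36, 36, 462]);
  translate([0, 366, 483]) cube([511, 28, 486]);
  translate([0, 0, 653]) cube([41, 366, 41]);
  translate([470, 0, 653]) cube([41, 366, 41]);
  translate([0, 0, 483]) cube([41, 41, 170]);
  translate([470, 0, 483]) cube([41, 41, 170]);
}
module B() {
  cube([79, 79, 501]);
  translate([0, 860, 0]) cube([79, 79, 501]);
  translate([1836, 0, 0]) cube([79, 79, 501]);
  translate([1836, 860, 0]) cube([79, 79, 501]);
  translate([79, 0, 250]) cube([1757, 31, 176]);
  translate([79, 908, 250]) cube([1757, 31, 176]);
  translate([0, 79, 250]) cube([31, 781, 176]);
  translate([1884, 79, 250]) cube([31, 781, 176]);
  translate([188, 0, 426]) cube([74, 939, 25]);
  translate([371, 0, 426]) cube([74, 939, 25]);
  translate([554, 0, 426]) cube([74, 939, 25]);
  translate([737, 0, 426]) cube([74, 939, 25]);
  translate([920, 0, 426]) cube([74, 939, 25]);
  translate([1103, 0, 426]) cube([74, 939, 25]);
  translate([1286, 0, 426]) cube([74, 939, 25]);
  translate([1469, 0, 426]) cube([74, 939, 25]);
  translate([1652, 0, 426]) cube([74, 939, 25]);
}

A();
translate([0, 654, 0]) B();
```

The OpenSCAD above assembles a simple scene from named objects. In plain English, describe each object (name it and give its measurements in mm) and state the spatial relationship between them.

A is a chair: 511×394 mm seat, 21 mm thick, top at z = 483 mm, on four 36 mm square corner legs flush with the seat edges. A 28 mm thick backrest slab spans the full seat width, extending 486 mm above the seat top, its back face flush with the seat's +y edge. Two armrests of 41×41 mm section run along each side from the seat's front edge to the front of the backrest, top faces 211 mm above the seat top and outer faces flush with the seat's x-edges; a 41×41 mm post under the front of each armrest stands on the seat at the front corner.

B is a bed frame 1915 mm long (x) by 939 mm wide (y). Four 79×79 mm corner posts, 501 mm tall, at the corners of the footprint. Four rails of 31 mm thickness and 176 mm height run between adjacent posts with their undersides at z = 250 mm, their outer faces flush with the outside of the frame (the two x-running rails run between the posts' inner faces; the two y-running rails run between the posts' inner faces). 9 slats, each 74 mm wide (x) and 25 mm thick, lie across the top of the two x-running rails, running the full 939 mm width of the frame in y; the slats are evenly spaced along x between the inner faces of the end posts with equal gaps (rounded down to the nearest mm) at the −x end and between each pair — any rounding remainder accumulates at the +x end.

The bed frame is on the floor beside the chair on its +y side.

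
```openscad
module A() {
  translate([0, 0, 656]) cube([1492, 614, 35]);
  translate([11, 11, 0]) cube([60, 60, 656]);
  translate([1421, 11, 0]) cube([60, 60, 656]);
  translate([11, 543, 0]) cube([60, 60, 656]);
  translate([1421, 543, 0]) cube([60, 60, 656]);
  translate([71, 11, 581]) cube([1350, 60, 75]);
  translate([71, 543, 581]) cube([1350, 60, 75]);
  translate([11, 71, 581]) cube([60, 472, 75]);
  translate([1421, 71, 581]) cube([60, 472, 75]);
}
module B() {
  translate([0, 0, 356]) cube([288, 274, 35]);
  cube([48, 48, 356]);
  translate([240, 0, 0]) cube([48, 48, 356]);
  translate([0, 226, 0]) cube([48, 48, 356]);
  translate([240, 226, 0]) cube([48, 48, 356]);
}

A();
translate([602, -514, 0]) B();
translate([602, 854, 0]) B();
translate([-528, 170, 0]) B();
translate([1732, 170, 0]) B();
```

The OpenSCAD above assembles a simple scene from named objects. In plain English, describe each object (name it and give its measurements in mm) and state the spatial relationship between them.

A is a table with a 1492×614 mm rectangular top, 35 mm thick, top surface at z = 691 mm, supported by four 60×60 mm square legs, each inset 11 mm from the nearest pair of top edges, running from the floor. Four apron rails, 60 mm thick and 75 mm tall, run between adjacent legs with their top edges flush with the underside of the top and their outer faces flush with the legs' outer faces.

B is a simple wooden stool: a rectangular seat 288 mm (x) by 274 mm (y), 35 mm thick, top face at z = 391 mm, on four square legs, each 48×48 mm in cross-section. The legs rest on z = 0, each flush with a corner of the seat.

Four stools sit around the table at the −y, +y, −x, +x sides.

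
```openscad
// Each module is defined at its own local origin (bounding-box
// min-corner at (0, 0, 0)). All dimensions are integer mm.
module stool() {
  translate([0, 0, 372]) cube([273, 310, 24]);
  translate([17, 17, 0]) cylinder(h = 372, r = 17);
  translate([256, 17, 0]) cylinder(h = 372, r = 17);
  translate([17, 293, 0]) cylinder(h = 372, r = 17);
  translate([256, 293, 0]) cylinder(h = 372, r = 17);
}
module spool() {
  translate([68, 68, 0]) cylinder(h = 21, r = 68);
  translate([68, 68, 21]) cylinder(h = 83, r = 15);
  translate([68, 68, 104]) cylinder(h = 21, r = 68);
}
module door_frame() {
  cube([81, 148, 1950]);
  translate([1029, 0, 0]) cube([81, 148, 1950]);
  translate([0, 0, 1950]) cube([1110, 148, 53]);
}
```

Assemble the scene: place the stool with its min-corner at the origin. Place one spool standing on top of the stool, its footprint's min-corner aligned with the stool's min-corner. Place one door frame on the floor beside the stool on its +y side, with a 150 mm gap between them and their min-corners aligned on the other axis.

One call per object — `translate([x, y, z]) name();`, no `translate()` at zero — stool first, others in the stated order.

stool();
translate([0, 0, 396]) spool();
translate([0, 460, 0]) door_frame();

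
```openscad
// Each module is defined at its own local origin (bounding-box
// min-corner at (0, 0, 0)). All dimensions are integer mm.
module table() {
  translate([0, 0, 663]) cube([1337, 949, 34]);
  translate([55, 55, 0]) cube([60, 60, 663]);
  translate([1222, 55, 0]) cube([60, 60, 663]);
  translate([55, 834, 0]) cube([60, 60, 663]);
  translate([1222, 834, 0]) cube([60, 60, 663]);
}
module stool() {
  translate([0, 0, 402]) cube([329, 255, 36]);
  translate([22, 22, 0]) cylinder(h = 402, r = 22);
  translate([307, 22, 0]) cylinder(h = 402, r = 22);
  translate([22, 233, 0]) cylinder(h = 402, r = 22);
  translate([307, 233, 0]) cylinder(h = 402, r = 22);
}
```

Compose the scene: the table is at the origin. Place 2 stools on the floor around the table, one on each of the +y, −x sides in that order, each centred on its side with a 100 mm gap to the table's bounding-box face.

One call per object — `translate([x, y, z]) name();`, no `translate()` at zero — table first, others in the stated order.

table();
translate([504, 1049, 0]) stool();
translate([-429, 347, 0]) stool();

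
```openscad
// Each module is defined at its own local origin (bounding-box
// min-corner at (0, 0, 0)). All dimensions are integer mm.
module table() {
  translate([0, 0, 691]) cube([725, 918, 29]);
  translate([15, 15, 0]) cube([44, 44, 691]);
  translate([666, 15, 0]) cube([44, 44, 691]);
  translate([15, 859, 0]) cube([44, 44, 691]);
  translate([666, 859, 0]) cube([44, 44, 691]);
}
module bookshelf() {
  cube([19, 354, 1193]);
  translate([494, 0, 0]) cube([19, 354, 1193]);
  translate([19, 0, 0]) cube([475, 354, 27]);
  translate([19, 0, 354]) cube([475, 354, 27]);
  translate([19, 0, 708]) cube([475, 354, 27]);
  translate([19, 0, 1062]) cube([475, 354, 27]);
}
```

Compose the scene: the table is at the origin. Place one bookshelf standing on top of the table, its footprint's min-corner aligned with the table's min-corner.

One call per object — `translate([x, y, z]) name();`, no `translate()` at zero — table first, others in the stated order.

table();
translate([0, 0, 720]) bookshelf();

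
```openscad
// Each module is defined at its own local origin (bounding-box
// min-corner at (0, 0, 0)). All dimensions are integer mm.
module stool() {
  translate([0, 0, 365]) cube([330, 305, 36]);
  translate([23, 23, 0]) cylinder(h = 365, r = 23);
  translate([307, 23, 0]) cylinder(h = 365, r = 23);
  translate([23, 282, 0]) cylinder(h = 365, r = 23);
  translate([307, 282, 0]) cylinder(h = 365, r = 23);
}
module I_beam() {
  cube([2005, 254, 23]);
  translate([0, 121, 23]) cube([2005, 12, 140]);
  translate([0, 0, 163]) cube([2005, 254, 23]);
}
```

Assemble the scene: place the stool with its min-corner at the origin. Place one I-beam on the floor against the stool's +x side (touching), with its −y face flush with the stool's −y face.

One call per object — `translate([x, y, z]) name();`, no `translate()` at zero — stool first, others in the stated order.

stool();
translate([330, 0, 0]) I_beam();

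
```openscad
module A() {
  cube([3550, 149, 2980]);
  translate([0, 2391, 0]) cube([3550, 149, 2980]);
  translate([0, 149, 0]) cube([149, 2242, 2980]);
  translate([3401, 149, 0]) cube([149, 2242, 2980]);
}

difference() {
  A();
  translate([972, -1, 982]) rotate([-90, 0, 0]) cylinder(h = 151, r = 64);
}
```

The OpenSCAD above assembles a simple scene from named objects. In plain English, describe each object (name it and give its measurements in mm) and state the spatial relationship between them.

A is the wall frame of a small rectangular building: four walls, each 2980 mm tall and 149 mm thick, enclosing a footprint 3550 mm (x) by 2540 mm (y) outside-to-outside, with no floor or roof. The front and back walls (the −y and +y sides) span the full width; the two side walls fit between them.

The house frame has a circular hole of radius 64 mm through its front wall, centred at (x = 972, z = 982).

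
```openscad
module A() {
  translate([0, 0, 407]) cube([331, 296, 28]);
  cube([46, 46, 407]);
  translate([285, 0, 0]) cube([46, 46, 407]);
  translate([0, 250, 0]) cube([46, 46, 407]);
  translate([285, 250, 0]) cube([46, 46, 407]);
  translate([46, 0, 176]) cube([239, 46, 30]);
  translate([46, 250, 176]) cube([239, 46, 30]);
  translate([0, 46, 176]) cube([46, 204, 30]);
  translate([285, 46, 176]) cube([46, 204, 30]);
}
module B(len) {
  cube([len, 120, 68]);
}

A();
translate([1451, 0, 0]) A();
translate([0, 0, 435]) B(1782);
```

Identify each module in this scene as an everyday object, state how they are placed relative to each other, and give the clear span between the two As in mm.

A is a stool. B is a beam. A beam spans the tops of two stools. The clear span between the two stools is 1120 mm.

Second stool starts at x = 1451; first ends at x = 331; clear span = 1451 − 331 = 1120 mm.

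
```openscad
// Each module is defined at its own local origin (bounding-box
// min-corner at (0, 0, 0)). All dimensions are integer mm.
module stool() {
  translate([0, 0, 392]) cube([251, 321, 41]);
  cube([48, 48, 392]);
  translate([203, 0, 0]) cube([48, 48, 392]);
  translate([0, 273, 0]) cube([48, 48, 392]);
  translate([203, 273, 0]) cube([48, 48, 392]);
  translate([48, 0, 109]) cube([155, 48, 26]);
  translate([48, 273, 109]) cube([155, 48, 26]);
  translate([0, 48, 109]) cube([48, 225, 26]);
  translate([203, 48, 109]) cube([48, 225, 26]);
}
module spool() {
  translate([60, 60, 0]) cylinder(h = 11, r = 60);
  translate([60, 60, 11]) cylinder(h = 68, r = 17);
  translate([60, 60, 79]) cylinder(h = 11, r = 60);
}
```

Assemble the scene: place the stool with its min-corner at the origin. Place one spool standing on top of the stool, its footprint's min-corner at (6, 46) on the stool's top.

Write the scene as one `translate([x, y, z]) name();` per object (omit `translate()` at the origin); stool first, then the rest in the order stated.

stool();
translate([6, 46, 433]) spool();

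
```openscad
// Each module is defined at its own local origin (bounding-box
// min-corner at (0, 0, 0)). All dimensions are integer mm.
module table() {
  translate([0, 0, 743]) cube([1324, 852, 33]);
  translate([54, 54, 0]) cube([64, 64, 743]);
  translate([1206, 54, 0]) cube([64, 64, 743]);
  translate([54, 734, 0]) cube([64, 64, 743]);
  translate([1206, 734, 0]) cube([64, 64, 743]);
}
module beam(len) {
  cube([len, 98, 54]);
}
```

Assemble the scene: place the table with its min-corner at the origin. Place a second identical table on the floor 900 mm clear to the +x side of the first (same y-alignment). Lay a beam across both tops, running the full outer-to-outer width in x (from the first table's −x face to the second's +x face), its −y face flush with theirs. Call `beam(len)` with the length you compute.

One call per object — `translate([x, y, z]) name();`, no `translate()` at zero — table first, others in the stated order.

table();
translate([2224, 0, 0]) table();
translate([0, 0, 776]) beam(3548);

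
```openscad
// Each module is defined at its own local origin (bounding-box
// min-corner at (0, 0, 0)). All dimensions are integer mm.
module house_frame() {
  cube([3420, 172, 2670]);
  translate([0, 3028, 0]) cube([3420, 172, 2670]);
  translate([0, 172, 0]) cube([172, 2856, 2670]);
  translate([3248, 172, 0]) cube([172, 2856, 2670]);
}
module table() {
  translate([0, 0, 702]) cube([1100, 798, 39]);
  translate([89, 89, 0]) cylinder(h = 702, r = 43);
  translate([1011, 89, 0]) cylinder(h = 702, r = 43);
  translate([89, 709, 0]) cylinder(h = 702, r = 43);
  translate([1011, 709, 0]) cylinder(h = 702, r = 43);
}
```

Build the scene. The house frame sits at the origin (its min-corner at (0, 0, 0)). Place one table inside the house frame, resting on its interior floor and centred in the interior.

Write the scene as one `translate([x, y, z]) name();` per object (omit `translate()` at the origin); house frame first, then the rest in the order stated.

house_frame();
translate([1160, 1201, 0]) table();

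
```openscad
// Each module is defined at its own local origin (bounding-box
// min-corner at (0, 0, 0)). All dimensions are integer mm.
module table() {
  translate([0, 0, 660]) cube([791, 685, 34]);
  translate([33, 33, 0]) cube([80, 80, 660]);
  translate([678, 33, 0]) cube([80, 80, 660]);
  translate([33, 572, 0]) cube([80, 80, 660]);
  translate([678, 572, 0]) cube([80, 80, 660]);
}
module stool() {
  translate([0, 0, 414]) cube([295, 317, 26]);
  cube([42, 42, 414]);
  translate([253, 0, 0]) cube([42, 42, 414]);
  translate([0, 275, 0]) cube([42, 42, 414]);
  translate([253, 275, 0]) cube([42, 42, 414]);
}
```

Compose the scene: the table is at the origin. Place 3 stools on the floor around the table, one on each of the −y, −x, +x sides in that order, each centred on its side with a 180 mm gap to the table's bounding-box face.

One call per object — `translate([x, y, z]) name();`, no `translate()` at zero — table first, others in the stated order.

table();
translate([248, -497, 0]) stool();
translate([-475, 184, 0]) stool();
translate([971, 184, 0]) stool();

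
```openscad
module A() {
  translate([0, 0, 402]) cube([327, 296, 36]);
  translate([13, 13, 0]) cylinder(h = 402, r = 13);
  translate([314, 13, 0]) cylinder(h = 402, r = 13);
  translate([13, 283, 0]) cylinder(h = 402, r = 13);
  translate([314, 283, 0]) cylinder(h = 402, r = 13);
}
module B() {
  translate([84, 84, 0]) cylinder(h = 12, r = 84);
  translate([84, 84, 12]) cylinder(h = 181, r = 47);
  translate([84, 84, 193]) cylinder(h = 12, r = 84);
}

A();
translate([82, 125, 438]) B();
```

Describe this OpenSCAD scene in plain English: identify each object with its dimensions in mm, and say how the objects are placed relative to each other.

A is a four-legged stool. The seat is 327×296 mm, 36 mm thick, top at z = 438 mm. It stands on four round legs, each 26 mm in diameter, from z = 0 to the seat underside, each leg's axis is inset half a diameter from the nearest pair of seat edges (so the leg's bounding box is flush with the corner).

B is a spool: two coaxial disc flanges of radius 84 mm and thickness 12 mm, joined by a core cylinder of radius 47 mm and height 181 mm. The lower flange rests on z = 0 and the three cylinders share a vertical axis.

The spool is on top of the stool.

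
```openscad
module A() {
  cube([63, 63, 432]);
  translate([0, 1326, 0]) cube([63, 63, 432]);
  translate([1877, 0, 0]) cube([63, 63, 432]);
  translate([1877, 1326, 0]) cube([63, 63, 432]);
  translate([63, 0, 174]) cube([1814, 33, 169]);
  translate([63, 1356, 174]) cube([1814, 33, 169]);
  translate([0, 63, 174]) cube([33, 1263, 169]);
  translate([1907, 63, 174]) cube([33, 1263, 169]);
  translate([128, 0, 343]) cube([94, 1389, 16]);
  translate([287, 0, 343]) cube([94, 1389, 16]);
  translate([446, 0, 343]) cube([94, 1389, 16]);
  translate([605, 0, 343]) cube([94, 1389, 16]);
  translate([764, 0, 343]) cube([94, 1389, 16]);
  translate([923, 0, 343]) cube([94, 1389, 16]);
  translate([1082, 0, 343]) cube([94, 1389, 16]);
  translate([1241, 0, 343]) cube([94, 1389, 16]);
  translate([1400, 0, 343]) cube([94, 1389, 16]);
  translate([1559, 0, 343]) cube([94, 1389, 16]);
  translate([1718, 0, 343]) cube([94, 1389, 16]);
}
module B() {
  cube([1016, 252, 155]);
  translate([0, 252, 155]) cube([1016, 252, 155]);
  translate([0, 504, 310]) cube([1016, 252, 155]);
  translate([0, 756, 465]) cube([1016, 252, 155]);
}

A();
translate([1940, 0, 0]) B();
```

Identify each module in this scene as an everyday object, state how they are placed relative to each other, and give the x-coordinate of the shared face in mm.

A is a bed frame. B is a staircase. The staircase is against the bed frame's +x side, with their −y faces flush. The x-coordinate of the shared face is 1940 mm.

The bed frame's +x face and the staircase's −x face are both at x = 1940 mm.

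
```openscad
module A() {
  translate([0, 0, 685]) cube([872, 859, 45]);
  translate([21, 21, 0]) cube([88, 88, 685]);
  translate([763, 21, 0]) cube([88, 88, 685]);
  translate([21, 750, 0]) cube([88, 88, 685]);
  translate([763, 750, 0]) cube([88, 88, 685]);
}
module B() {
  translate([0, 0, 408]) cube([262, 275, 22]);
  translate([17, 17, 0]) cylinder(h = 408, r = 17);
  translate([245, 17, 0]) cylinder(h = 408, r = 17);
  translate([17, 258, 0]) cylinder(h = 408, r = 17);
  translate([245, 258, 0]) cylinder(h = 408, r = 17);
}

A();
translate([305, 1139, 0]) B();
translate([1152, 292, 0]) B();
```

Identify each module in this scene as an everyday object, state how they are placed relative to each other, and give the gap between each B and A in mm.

Each stool's nearest face is 280 mm from the table's bounding box.

A is a table. B is a stool. Two stools sit around the table at the +y, +x sides. The gap between each stool and the table is 280 mm.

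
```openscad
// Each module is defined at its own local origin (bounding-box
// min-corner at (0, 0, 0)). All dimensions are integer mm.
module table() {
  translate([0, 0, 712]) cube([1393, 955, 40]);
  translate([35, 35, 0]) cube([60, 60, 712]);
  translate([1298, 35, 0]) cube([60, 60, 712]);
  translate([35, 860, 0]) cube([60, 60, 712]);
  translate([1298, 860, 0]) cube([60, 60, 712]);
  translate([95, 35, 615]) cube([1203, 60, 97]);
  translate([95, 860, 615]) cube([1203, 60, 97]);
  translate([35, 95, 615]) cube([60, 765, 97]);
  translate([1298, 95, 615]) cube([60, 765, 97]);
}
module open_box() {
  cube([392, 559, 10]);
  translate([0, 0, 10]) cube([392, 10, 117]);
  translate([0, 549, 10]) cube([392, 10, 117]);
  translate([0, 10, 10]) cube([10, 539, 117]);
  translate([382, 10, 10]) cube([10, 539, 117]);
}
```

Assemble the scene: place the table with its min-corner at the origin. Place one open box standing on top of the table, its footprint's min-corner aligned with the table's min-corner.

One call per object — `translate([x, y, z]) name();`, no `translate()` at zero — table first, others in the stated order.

table();
translate([0, 0, 752]) open_box();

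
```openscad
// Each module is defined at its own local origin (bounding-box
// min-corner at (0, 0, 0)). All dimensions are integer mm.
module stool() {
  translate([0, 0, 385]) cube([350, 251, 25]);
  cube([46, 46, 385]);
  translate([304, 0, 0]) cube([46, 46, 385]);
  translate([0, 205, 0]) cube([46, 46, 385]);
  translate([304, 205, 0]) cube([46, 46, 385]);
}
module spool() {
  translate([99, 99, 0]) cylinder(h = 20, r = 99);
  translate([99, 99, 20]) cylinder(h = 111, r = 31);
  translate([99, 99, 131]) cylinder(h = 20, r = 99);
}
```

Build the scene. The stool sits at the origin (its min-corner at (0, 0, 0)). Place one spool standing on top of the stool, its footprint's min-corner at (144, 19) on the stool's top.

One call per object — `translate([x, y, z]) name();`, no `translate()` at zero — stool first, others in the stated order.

stool();
translate([144, 19, 410]) spool();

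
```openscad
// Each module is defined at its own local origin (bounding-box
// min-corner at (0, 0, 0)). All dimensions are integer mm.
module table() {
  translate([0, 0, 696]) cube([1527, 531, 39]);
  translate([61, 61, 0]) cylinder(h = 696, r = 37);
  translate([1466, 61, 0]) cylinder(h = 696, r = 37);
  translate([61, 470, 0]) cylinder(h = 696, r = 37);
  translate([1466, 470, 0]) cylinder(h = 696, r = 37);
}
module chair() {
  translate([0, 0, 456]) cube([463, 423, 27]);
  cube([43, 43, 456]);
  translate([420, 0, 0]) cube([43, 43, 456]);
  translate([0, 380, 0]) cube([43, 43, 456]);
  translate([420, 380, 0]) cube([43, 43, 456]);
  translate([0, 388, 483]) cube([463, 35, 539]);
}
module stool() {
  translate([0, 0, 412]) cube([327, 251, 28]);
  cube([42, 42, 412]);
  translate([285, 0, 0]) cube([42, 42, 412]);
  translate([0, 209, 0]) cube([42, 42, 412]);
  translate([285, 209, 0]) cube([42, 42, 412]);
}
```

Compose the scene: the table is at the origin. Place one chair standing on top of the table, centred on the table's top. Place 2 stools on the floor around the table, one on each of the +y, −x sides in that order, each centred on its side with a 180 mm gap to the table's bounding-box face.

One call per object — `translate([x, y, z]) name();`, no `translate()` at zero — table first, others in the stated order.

table();
translate([532, 54, 735]) chair();
translate([600, 711, 0]) stool();
translate([-507, 140, 0]) stool();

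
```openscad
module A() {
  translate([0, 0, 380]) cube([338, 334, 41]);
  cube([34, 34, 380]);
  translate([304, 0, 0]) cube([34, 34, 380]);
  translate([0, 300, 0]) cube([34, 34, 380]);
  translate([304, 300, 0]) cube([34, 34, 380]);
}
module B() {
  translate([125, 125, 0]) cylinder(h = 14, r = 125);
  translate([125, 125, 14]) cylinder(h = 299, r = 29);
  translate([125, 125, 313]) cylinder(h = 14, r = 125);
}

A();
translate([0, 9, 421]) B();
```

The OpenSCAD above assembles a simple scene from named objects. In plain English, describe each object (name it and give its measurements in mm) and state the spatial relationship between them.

A is a four-legged stool. The seat is 338×334 mm, 41 mm thick, top at z = 421 mm. It stands on four square legs, each 34×34 mm in cross-section, from z = 0 to the seat underside, each flush with a corner of the seat.

B is a spool: two coaxial disc flanges of radius 125 mm and thickness 14 mm, joined by a core cylinder of radius 29 mm and height 299 mm. The lower flange rests on z = 0 and the three cylinders share a vertical axis.

The spool is on top of the stool.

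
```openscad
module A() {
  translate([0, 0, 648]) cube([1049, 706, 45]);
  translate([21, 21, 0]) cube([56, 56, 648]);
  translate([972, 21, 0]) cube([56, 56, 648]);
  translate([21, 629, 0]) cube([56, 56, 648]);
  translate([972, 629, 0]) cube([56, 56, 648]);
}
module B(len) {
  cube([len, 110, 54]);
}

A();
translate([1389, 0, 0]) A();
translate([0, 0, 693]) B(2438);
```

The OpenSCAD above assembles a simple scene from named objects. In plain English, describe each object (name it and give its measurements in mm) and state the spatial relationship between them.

A is a rectangular dining table. The top is 1049×706×45 mm with its upper surface at z = 693 mm. It stands on four 56×56 mm square legs, each inset 21 mm from the nearest pair of top edges, running from the floor to the underside of the top.

B is a rectangular beam 2438 mm long (x), 110 mm deep (y), 54 mm thick (z).

The beam spans the tops of two tables placed 340 mm apart, resting at z = 693 mm.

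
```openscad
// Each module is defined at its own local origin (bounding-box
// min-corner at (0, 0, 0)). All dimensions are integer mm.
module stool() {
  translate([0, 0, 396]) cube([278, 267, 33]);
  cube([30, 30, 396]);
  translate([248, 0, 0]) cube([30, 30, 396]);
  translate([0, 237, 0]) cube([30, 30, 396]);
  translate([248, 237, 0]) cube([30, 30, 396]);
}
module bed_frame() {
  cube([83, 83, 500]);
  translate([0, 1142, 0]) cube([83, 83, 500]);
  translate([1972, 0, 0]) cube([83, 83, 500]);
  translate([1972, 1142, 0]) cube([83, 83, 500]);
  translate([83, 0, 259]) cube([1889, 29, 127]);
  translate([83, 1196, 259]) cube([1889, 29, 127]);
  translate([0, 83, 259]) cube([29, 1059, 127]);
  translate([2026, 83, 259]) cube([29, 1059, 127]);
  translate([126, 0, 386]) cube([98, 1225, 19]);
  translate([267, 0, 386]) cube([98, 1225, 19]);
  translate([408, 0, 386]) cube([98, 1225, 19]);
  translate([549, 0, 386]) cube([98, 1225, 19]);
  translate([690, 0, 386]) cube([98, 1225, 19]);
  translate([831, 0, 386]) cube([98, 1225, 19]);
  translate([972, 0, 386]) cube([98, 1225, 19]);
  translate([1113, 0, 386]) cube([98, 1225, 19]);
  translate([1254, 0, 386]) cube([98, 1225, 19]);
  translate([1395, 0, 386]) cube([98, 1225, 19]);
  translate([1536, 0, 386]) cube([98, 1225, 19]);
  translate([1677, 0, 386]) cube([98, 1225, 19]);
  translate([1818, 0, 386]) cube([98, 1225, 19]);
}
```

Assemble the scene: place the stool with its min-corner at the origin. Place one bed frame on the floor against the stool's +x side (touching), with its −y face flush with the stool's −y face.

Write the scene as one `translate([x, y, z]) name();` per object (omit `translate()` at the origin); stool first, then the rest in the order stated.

stool();
translate([278, 0, 0]) bed_frame();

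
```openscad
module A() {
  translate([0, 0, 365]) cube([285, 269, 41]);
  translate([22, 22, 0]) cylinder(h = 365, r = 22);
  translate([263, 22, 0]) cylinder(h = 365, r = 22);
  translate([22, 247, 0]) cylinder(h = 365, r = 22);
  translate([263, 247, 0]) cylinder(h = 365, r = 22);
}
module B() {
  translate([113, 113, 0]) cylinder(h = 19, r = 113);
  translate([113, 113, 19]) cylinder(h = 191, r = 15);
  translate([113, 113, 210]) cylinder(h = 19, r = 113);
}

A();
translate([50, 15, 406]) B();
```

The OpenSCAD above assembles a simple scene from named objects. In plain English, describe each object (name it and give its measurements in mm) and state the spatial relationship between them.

A is a simple wooden stool: a rectangular seat 285 mm (x) by 269 mm (y), 41 mm thick, top face at z = 406 mm, on four round legs, each 44 mm in diameter. The legs rest on z = 0, each leg's axis is inset half a diameter from the nearest pair of seat edges (so the leg's bounding box is flush with the corner).

B is a spool: two coaxial disc flanges of radius 113 mm and thickness 19 mm, joined by a core cylinder of radius 15 mm and height 191 mm. The lower flange rests on z = 0 and the three cylinders share a vertical axis.

The spool is on top of the stool.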